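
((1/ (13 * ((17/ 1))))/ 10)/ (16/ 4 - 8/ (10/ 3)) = 1/ 3536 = 0.00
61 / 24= 2.54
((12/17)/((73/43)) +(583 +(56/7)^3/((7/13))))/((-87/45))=-199923435/251923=-793.59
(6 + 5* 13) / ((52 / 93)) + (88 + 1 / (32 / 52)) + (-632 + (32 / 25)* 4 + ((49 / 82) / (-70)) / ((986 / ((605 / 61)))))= -328812484321 / 801445450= -410.27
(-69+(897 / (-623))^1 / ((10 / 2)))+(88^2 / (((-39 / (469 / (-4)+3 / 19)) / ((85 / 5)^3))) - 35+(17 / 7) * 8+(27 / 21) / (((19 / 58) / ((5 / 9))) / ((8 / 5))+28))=495801565465149727 / 4340433435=114228584.06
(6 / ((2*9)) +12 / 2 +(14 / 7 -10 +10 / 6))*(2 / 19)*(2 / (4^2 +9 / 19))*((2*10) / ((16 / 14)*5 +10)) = 0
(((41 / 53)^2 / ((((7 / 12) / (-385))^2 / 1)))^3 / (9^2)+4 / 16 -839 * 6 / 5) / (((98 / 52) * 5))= 1260245289027100021959457313 / 54302684766050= 23207789715307.12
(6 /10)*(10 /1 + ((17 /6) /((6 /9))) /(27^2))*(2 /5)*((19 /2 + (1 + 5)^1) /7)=904487 /170100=5.32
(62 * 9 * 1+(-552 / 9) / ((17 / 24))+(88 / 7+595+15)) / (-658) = -65092 / 39151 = -1.66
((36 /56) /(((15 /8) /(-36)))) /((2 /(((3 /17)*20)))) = -2592 /119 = -21.78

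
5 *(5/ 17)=25/ 17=1.47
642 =642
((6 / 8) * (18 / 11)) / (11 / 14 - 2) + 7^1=5.99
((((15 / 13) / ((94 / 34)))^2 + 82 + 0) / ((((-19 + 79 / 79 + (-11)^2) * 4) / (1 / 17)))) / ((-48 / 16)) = -30677347 / 7844220852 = -0.00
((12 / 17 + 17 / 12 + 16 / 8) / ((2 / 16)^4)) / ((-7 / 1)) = -861184 / 357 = -2412.28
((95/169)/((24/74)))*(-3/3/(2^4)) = -3515/32448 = -0.11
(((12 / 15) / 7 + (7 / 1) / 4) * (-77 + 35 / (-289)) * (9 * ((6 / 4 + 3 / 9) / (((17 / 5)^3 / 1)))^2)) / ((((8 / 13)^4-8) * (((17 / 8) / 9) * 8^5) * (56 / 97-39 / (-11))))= 5386532863425553125 / 479470146658477304938496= 0.00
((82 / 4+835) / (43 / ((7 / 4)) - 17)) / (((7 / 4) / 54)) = 184788 / 53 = 3486.57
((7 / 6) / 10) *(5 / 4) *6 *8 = 7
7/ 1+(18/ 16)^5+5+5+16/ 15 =9765863/ 491520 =19.87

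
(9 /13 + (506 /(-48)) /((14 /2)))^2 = 3157729 /4769856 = 0.66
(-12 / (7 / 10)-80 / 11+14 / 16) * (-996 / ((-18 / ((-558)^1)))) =111933219 / 154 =726839.08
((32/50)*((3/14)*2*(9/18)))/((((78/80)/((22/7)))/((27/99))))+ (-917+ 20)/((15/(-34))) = 6476126/3185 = 2033.32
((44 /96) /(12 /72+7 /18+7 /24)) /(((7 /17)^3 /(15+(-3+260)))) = 2107.68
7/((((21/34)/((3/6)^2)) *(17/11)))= 11/6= 1.83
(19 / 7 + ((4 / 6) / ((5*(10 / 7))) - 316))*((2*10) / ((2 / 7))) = -328852 / 15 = -21923.47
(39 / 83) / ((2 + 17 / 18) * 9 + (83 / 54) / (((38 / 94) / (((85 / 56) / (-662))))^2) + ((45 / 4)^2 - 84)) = 1044858792466944 / 153572584549743265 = 0.01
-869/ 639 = -1.36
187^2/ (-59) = -34969/ 59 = -592.69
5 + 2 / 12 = 31 / 6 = 5.17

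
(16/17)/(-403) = -0.00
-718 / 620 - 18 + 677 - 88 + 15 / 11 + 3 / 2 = 976463 / 1705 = 572.71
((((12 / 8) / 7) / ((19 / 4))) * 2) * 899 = 10788 / 133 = 81.11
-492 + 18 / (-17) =-8382 / 17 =-493.06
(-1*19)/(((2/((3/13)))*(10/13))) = -57/20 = -2.85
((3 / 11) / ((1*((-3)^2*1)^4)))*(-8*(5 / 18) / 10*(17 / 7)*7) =-34 / 216513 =-0.00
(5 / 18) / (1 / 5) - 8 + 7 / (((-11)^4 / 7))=-1741397 / 263538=-6.61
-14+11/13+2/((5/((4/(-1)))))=-959/65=-14.75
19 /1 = 19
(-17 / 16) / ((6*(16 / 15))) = -0.17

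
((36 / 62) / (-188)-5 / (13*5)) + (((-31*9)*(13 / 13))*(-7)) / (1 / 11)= 813815975 / 37882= 21482.92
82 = 82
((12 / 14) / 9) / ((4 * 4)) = 1 / 168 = 0.01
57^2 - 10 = 3239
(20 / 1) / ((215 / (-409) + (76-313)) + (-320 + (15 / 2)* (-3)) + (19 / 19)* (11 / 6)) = -12270 / 354721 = -0.03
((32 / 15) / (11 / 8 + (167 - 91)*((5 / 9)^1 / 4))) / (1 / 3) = 2304 / 4295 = 0.54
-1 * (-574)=574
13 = 13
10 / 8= 5 / 4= 1.25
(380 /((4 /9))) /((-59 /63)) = -53865 /59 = -912.97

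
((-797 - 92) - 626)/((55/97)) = -29391/11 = -2671.91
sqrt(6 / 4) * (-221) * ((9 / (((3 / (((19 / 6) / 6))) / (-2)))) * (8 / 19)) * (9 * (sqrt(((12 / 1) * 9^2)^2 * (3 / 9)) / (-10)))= -644436 * sqrt(2) / 5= -182274.03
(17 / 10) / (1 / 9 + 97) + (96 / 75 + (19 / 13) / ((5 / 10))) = 2397713 / 568100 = 4.22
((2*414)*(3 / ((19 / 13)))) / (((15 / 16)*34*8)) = 10764 / 1615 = 6.67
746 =746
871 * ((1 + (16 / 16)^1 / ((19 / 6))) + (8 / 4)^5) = 551343 / 19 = 29018.05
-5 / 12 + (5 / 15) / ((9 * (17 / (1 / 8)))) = -1529 / 3672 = -0.42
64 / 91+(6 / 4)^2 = 1075 / 364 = 2.95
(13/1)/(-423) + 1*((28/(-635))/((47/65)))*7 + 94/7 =4877693/376047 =12.97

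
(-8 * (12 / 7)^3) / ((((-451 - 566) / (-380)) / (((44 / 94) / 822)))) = -2140160 / 249569201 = -0.01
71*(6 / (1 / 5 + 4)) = 710 / 7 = 101.43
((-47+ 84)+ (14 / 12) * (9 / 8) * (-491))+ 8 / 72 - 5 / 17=-607.62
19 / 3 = 6.33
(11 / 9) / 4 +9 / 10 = 217 / 180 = 1.21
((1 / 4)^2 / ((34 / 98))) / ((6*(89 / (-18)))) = -147 / 24208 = -0.01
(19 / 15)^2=361 / 225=1.60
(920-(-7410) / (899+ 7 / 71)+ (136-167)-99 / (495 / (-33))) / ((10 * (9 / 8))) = 288488158 / 3590775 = 80.34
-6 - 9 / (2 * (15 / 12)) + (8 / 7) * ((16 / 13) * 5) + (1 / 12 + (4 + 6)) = 41039 / 5460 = 7.52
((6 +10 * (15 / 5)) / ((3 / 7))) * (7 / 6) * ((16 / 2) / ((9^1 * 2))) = 392 / 9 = 43.56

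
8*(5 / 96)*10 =4.17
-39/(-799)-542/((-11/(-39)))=-16888833/8789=-1921.59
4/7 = 0.57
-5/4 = -1.25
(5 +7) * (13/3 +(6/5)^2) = 1732/25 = 69.28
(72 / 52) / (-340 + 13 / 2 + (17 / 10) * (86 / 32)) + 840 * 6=1149416400 / 228059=5040.00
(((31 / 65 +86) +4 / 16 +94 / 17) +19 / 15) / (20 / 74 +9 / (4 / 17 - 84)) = 3266958956 / 5687877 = 574.37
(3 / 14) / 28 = 3 / 392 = 0.01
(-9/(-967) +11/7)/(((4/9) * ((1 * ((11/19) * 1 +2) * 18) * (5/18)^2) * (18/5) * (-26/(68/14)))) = -1555245/30182971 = -0.05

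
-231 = -231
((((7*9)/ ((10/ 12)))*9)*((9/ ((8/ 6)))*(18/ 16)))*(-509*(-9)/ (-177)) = -133723.47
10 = 10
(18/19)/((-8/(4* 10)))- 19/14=-1621/266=-6.09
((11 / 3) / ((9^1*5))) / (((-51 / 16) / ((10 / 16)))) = -22 / 1377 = -0.02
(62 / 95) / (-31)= -0.02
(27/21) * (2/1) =2.57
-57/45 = -19/15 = -1.27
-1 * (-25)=25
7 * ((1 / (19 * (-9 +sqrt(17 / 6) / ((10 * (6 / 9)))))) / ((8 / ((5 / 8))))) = -2625 / 820154 - 175 * sqrt(102) / 19683696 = -0.00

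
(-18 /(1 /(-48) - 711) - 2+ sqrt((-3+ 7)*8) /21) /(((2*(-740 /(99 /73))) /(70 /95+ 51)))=3279290949 /35029323020 - 32439*sqrt(2) /3592330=0.08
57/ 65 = 0.88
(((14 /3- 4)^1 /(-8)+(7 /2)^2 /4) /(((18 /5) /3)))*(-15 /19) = -3575 /1824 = -1.96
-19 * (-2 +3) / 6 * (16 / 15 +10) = -1577 / 45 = -35.04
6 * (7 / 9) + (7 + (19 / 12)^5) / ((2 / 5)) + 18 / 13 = 313314563 / 6469632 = 48.43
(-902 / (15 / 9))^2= 7322436 / 25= 292897.44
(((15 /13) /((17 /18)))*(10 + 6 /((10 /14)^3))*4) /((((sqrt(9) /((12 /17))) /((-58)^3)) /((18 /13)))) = -10037735073792 /1221025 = -8220744.93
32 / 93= 0.34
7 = 7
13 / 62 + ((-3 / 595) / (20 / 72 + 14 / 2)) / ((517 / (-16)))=523921913 / 2498449030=0.21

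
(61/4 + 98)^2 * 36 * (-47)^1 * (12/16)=-260410221/16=-16275638.81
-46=-46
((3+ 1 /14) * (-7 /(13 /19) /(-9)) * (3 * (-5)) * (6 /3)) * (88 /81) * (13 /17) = -359480 /4131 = -87.02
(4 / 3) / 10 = 2 / 15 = 0.13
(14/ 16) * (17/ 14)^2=289/ 224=1.29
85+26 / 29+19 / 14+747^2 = 226587079 / 406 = 558096.25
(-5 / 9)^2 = 25 / 81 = 0.31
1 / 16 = 0.06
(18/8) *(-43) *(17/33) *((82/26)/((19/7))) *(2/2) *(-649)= 37134069/988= 37585.09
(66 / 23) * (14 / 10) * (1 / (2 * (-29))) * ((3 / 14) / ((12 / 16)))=-66 / 3335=-0.02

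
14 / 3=4.67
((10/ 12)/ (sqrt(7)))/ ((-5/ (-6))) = sqrt(7)/ 7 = 0.38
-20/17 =-1.18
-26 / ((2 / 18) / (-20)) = 4680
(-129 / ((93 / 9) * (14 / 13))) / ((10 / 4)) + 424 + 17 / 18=8208607 / 19530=420.31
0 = 0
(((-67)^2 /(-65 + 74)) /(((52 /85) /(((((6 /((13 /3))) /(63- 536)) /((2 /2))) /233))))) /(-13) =381565 /484258346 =0.00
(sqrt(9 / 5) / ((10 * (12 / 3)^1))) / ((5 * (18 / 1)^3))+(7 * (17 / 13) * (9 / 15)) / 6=sqrt(5) / 1944000+119 / 130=0.92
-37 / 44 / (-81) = 37 / 3564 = 0.01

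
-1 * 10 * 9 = -90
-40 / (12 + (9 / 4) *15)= -160 / 183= -0.87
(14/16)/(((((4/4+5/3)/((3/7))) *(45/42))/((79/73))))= 0.14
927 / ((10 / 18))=8343 / 5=1668.60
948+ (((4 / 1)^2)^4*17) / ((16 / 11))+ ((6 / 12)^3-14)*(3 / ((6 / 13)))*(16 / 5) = 3833057 / 5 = 766611.40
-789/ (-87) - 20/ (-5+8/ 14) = 12213/ 899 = 13.59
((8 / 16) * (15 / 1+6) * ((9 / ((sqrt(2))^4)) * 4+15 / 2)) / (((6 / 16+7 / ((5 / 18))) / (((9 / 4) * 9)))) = 8505 / 62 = 137.18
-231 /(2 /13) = -3003 /2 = -1501.50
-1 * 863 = -863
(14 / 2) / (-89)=-7 / 89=-0.08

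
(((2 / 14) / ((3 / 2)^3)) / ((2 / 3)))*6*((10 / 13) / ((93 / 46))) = 3680 / 25389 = 0.14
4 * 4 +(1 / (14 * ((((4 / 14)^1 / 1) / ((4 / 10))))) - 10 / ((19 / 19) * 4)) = 68 / 5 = 13.60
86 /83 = 1.04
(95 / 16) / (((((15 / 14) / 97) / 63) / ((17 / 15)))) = 1535219 / 40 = 38380.48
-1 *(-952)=952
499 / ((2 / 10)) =2495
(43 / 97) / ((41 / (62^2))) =165292 / 3977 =41.56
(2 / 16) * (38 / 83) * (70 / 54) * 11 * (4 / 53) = 0.06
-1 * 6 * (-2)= 12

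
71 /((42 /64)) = 2272 /21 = 108.19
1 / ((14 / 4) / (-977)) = -1954 / 7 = -279.14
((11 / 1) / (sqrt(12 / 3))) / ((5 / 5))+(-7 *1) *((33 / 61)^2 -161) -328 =802.45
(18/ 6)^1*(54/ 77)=162/ 77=2.10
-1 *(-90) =90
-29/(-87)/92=1/276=0.00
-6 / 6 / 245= -1 / 245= -0.00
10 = 10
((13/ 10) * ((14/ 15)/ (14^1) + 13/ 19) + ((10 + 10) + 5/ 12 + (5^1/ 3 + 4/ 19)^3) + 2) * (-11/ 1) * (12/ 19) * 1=-6112949821/ 29322225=-208.47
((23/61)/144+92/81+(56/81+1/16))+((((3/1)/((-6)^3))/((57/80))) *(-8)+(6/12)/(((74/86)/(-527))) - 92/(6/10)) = -6356753261/13894092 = -457.51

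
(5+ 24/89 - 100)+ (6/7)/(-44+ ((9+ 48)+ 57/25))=-11265572/118993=-94.67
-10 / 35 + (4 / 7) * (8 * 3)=94 / 7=13.43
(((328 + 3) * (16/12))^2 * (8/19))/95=14023808/16245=863.27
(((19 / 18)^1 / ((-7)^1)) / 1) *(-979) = 18601 / 126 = 147.63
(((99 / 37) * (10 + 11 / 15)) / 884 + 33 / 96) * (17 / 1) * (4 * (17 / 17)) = 492239 / 19240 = 25.58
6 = 6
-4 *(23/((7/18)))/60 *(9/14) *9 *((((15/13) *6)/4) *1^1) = -50301/1274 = -39.48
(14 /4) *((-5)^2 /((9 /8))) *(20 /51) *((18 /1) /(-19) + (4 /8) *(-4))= -784000 /8721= -89.90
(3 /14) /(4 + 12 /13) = 39 /896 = 0.04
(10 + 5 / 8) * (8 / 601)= 0.14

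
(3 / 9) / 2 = 1 / 6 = 0.17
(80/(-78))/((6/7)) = -140/117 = -1.20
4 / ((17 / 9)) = 36 / 17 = 2.12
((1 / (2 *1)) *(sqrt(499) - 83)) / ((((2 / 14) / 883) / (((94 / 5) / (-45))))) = 78322.87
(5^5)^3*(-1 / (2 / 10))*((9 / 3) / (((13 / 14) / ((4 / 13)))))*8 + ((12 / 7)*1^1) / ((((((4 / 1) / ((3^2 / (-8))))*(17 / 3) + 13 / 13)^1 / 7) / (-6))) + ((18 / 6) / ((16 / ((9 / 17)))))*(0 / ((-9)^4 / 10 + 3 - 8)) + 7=-106025390624059853 / 87373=-1213480029575.04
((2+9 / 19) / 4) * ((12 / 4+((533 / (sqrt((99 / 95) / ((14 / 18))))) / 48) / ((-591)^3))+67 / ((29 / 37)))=60301 / 1102 - 25051 * sqrt(7315) / 74550827241792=54.72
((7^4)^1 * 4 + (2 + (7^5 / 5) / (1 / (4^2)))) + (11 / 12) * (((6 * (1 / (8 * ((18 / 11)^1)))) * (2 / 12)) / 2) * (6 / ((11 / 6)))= 30426487 / 480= 63388.51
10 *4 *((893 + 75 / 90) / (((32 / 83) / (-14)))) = -15579515 / 12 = -1298292.92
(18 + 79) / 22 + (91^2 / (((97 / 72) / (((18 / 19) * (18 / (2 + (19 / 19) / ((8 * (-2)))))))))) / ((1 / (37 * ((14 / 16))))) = 2201475340429 / 1256926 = 1751475.70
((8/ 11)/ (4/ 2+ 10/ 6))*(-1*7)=-168/ 121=-1.39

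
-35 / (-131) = 35 / 131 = 0.27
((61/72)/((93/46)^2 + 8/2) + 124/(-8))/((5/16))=-37938064/770085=-49.26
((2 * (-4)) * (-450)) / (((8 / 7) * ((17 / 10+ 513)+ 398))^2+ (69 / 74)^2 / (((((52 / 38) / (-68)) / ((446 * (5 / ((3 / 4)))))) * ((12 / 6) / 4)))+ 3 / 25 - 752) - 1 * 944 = -17089025820130048 / 18102864729767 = -944.00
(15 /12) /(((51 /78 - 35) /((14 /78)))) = -35 /5358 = -0.01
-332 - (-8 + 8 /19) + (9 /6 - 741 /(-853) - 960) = -41556445 /32414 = -1282.05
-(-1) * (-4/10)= -2/5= -0.40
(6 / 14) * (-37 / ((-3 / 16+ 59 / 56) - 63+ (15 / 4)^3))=7104 / 4211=1.69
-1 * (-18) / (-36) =-1 / 2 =-0.50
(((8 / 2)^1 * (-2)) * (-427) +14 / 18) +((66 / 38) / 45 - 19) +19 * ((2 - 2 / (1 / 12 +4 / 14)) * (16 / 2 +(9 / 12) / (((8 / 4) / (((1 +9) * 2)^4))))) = -103241916637 / 26505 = -3895186.44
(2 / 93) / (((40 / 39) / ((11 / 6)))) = 143 / 3720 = 0.04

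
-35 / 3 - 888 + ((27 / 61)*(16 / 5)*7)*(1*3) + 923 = 48566 / 915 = 53.08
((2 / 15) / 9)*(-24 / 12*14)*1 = -56 / 135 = -0.41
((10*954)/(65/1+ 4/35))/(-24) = -525/86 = -6.10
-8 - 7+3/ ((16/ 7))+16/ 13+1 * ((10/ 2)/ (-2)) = -3111/ 208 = -14.96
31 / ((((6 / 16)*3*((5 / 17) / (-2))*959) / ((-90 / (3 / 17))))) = 286688 / 2877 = 99.65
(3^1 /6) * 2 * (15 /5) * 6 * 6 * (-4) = -432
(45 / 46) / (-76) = -45 / 3496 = -0.01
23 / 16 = 1.44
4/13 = 0.31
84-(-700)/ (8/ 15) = 2793/ 2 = 1396.50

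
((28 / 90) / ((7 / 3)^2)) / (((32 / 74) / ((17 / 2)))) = 629 / 560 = 1.12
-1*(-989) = 989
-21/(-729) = 7/243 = 0.03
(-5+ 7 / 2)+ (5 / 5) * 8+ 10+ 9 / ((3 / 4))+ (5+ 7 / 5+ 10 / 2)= 399 / 10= 39.90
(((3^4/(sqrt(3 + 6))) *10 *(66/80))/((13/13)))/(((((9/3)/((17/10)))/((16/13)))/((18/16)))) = 45441/260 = 174.77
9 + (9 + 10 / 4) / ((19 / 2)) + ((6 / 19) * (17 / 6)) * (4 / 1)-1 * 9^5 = -1121669 / 19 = -59035.21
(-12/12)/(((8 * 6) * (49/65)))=-65/2352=-0.03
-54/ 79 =-0.68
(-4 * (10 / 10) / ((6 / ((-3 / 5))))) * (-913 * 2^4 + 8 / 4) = -29212 / 5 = -5842.40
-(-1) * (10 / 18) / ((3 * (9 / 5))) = 25 / 243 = 0.10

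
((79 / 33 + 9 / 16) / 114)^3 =3803721481 / 218080242597888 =0.00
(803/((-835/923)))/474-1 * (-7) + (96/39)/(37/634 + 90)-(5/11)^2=175891295811911/35547317223990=4.95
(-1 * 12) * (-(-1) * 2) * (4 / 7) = -96 / 7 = -13.71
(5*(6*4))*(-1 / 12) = -10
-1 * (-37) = 37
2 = 2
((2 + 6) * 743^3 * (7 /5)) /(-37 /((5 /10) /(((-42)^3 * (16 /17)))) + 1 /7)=2733388920248 /3070206805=890.29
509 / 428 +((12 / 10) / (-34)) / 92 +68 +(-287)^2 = 34489665077 / 418370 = 82438.19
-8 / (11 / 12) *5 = -480 / 11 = -43.64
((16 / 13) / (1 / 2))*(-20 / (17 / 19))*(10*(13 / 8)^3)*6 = -240825 / 17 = -14166.18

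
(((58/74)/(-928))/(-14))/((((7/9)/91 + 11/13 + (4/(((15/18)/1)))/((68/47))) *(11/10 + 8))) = 3825/2407315904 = 0.00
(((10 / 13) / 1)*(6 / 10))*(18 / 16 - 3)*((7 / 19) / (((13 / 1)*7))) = -0.00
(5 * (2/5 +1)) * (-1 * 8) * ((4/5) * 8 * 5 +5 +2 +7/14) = -2212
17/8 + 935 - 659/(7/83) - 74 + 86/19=-6946.21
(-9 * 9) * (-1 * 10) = 810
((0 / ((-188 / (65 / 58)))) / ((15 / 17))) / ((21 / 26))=0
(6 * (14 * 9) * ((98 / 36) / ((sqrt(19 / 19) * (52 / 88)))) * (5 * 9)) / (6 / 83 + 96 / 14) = 17935470 / 793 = 22617.24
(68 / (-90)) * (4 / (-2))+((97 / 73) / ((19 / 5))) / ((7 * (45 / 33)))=676217 / 436905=1.55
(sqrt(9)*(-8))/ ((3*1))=-8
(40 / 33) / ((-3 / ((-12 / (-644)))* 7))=-40 / 37191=-0.00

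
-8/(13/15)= -120/13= -9.23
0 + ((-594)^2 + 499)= 353335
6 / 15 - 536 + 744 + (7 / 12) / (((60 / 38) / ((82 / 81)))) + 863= 3125293 / 2916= 1071.77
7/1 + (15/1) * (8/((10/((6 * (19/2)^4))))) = 1172903/2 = 586451.50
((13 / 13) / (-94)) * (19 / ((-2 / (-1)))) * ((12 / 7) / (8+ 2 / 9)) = -513 / 24346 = -0.02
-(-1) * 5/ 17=5/ 17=0.29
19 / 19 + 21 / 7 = 4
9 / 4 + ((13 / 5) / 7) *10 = 167 / 28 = 5.96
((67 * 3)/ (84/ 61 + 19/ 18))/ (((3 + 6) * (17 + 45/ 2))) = 49044/ 211009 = 0.23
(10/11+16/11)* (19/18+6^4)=303511/99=3065.77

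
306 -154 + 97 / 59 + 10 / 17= 154695 / 1003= 154.23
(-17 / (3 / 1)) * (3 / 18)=-17 / 18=-0.94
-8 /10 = -4 /5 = -0.80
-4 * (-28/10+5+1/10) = -46/5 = -9.20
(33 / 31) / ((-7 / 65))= -2145 / 217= -9.88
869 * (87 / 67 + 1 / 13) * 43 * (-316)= -14145950456 / 871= -16241045.30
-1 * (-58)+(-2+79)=135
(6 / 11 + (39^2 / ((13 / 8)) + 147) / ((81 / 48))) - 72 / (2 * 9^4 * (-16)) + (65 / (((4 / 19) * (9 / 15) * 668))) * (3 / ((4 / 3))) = 644.06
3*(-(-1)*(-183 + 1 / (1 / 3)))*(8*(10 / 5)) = -8640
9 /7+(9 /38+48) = 13173 /266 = 49.52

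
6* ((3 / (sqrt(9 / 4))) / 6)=2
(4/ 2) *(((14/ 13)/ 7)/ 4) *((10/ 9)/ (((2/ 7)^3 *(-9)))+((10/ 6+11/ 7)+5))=6679/ 29484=0.23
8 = 8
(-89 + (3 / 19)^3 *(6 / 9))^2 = 372628447489 / 47045881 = 7920.53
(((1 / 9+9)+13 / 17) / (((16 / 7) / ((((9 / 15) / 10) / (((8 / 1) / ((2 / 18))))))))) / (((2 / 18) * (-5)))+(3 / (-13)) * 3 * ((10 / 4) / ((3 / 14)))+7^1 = -22985501 / 21216000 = -1.08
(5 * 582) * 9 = 26190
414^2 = 171396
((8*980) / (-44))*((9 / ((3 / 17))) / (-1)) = 99960 / 11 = 9087.27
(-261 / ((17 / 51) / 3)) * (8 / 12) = -1566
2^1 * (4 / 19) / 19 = 8 / 361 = 0.02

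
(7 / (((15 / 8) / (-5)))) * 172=-9632 / 3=-3210.67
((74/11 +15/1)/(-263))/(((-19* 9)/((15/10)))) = 239/329802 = 0.00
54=54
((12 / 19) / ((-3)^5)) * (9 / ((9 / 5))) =-20 / 1539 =-0.01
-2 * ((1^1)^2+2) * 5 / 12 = -5 / 2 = -2.50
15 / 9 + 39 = 122 / 3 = 40.67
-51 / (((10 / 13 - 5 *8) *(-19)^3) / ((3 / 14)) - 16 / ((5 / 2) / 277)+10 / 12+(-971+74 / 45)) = -59670 / 1465990453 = -0.00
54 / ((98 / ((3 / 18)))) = 0.09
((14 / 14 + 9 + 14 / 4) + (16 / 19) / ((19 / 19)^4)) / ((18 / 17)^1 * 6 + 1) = 1853 / 950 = 1.95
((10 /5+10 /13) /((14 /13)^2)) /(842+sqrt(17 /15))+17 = 8859968729 /521087707 - 117 * sqrt(255) /521087707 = 17.00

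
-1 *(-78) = 78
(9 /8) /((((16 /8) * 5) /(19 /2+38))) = 171 /32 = 5.34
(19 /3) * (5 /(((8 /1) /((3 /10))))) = 19 /16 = 1.19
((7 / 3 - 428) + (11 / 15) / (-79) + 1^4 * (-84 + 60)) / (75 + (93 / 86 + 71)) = -15275492 / 4996355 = -3.06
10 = 10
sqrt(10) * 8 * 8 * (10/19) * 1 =640 * sqrt(10)/19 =106.52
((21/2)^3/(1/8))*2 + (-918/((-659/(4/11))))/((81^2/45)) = 3625182086/195723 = 18522.00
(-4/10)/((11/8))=-0.29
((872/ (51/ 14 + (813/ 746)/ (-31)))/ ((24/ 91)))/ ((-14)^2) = 150319/ 32148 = 4.68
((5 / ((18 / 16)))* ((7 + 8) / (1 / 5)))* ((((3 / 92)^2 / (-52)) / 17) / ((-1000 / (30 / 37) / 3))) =135 / 138420256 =0.00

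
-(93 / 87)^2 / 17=-961 / 14297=-0.07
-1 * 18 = -18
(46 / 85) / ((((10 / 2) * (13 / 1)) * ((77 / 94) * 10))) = 0.00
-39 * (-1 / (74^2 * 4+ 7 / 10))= 390 / 219047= 0.00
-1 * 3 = -3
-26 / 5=-5.20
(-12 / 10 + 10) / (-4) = -11 / 5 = -2.20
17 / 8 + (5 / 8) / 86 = 1467 / 688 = 2.13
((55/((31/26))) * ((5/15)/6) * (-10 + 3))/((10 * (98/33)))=-1573/2604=-0.60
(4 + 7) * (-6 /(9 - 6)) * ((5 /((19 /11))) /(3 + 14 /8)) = -4840 /361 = -13.41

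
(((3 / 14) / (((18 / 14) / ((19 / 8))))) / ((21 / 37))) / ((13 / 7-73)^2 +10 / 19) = 93499 / 678609504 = 0.00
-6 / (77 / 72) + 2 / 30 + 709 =812492 / 1155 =703.46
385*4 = 1540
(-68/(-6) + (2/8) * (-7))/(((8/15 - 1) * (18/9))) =-575/56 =-10.27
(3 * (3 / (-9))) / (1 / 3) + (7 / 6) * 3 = 0.50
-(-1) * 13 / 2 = 13 / 2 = 6.50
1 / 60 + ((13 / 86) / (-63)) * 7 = -1 / 7740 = -0.00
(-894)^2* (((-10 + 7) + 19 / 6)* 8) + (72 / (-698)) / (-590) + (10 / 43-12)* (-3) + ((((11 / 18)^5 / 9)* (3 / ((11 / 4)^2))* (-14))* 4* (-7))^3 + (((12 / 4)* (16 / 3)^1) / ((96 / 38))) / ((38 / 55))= 52454227832332676464590804319 / 49220644934156252859990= 1065695.66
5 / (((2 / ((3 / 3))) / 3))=15 / 2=7.50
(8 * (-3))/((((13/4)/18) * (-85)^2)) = -1728/93925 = -0.02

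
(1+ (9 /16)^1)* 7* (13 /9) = 2275 /144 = 15.80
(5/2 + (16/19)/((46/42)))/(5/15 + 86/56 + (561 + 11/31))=3719814/640919495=0.01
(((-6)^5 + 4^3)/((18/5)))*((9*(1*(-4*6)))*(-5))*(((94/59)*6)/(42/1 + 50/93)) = -30338236800/58351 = -519926.60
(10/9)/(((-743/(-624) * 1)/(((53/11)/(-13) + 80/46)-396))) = -368.25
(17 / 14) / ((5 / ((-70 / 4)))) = -17 / 4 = -4.25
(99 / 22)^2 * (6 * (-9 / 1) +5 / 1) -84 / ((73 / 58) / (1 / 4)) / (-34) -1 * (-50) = -4674893 / 4964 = -941.76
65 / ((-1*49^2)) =-65 / 2401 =-0.03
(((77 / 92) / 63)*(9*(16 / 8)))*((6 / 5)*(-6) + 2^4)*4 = 8.42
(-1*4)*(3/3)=-4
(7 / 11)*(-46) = -322 / 11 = -29.27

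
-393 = -393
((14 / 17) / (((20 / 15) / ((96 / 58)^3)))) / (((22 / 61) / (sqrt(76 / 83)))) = 70834176 * sqrt(1577) / 378541669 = 7.43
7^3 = 343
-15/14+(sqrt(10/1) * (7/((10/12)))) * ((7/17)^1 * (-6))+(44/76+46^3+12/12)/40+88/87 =2367.75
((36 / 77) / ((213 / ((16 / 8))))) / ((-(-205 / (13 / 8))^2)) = -507 / 1838005400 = -0.00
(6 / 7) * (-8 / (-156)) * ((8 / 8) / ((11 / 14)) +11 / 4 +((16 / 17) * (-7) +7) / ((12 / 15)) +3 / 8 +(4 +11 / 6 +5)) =70667 / 102102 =0.69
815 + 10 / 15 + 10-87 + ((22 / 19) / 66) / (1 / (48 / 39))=182456 / 247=738.69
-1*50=-50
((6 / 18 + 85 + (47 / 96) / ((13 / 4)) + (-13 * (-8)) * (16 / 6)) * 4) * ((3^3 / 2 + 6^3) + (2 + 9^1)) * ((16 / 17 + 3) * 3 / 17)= 280620321 / 1156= 242751.14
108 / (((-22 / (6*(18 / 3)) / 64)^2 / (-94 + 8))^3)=-160558751983945431197417472 / 1771561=-90631229736907411710.59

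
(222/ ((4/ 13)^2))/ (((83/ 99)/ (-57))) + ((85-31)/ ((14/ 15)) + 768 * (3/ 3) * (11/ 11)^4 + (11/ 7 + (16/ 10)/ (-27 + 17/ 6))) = -534436417079/ 3369800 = -158595.89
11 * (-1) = -11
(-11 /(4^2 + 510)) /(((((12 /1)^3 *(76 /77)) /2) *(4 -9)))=847 /172696320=0.00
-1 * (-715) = 715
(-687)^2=471969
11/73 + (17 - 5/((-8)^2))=79763/4672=17.07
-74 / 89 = -0.83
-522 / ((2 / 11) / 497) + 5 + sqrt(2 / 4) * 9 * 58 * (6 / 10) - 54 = -1426936 + 783 * sqrt(2) / 5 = -1426714.53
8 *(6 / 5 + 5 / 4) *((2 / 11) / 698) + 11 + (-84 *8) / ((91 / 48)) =-85704401 / 249535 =-343.46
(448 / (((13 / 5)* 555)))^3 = 89915392 / 3004685307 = 0.03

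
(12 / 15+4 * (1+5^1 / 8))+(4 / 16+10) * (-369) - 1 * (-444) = -3330.95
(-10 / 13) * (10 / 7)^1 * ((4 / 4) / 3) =-100 / 273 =-0.37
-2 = -2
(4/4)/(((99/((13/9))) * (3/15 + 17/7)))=455/81972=0.01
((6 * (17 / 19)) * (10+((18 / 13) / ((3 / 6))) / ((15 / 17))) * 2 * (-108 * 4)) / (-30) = 12543552 / 6175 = 2031.34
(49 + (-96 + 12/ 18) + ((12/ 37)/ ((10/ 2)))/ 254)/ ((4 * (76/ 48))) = -3265787/ 446405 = -7.32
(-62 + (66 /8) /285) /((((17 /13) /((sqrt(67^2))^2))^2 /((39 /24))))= -1186670950.53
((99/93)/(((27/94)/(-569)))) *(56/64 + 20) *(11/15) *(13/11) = -638649583/16740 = -38151.11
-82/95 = -0.86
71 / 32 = 2.22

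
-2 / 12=-1 / 6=-0.17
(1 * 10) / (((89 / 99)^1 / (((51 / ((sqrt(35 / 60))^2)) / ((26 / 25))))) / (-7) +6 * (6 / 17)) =7573500 / 1602643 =4.73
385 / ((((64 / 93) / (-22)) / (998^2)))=-98070288855 / 8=-12258786106.88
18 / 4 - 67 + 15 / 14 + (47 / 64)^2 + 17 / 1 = -43.89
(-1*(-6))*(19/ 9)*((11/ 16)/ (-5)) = -209/ 120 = -1.74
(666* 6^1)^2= 15968016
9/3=3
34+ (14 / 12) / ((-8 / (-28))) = 457 / 12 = 38.08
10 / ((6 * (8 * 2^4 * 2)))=5 / 768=0.01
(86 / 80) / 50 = 43 / 2000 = 0.02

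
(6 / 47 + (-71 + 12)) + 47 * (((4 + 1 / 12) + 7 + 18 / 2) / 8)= 266737 / 4512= 59.12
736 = 736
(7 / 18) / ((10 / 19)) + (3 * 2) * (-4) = -4187 / 180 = -23.26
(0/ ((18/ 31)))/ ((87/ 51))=0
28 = 28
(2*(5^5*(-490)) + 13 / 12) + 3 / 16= -146999939 / 48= -3062498.73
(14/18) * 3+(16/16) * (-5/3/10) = 13/6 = 2.17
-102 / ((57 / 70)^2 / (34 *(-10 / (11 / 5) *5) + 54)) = 1317139600 / 11913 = 110563.22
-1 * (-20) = 20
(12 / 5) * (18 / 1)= 216 / 5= 43.20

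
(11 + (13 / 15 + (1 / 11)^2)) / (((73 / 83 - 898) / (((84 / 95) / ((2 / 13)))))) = -325579618 / 4279645975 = -0.08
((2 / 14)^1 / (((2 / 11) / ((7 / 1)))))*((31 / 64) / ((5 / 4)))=341 / 160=2.13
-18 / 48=-3 / 8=-0.38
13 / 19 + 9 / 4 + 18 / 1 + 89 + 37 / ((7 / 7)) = 146.93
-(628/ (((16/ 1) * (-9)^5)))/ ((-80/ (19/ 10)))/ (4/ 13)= -0.00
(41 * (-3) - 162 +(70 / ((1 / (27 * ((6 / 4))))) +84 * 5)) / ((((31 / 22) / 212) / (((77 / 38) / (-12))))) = -44442090 / 589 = -75453.46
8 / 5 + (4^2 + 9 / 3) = 103 / 5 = 20.60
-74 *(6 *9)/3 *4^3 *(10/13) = -65575.38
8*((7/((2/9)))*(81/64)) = 5103/16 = 318.94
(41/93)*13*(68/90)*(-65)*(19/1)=-4476134/837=-5347.83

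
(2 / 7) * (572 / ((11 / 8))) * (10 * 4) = 33280 / 7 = 4754.29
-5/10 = -1/2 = -0.50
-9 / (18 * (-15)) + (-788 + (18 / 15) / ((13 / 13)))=-23603 / 30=-786.77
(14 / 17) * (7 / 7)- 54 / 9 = -88 / 17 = -5.18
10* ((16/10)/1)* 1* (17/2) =136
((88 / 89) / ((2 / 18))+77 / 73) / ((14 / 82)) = 2651429 / 45479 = 58.30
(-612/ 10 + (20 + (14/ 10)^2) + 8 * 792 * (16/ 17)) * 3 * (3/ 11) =22659507/ 4675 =4846.95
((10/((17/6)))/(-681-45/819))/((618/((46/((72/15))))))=-52325/651119856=-0.00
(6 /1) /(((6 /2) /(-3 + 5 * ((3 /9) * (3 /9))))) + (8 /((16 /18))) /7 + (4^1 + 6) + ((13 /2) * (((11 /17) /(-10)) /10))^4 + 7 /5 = 65640850664180863 /8418916800000000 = 7.80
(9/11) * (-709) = -6381/11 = -580.09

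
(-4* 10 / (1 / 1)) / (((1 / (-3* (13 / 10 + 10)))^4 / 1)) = -13206836241 / 250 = -52827344.96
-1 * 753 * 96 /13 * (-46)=3325248 /13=255788.31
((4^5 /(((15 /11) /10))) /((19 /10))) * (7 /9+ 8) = 17797120 /513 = 34692.24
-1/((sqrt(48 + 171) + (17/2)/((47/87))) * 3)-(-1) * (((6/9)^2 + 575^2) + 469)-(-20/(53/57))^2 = 330631.78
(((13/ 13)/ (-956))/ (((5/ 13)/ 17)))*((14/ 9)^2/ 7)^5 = -950872832/ 4166707359195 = -0.00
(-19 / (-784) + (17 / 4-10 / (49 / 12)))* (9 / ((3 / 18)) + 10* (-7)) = -1431 / 49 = -29.20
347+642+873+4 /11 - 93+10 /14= 136296 /77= 1770.08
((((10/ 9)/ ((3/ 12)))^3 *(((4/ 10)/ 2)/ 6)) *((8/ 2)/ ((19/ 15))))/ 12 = 32000/ 41553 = 0.77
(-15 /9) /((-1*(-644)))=-5 /1932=-0.00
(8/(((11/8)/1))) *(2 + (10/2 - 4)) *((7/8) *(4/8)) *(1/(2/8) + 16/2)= 1008/11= 91.64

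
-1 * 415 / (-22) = 415 / 22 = 18.86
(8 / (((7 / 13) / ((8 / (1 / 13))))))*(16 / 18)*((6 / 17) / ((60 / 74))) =3201536 / 5355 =597.86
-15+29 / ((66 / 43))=257 / 66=3.89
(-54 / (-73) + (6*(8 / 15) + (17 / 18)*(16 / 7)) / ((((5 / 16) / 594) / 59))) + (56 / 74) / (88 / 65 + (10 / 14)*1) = 267302720432582 / 444787175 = 600967.69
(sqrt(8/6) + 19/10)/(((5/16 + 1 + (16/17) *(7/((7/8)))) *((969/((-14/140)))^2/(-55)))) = -22/174783375 - 88 *sqrt(3)/1992530475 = -0.00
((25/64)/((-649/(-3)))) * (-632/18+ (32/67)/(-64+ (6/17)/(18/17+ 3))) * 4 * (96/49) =-51882440/104402683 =-0.50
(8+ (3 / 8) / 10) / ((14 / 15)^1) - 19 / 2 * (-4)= 10441 / 224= 46.61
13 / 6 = 2.17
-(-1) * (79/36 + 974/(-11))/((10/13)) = -88907/792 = -112.26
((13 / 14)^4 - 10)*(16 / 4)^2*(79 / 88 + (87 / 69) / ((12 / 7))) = -1175491761 / 4859624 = -241.89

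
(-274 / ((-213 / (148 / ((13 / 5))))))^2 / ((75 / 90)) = 16444647040 / 2555787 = 6434.28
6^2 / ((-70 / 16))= -288 / 35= -8.23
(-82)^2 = 6724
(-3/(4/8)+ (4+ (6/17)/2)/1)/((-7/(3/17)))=93/2023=0.05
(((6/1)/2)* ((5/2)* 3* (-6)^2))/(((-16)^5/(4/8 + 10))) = -8505/1048576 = -0.01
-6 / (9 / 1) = -2 / 3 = -0.67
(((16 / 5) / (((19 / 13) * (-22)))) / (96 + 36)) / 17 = -26 / 586245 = -0.00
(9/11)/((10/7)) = 63/110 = 0.57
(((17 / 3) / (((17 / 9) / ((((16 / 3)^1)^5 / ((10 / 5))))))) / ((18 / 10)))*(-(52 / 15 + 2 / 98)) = -1343750144 / 107163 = -12539.31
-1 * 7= -7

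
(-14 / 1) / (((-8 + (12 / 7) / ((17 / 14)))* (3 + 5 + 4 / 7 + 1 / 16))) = 238 / 967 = 0.25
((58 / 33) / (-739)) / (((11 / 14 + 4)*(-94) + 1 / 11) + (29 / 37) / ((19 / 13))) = 285418 / 53911380939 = 0.00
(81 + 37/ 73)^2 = 35402500/ 5329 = 6643.37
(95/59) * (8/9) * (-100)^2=7600000/531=14312.62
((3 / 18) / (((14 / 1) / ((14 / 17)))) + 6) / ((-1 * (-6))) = 613 / 612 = 1.00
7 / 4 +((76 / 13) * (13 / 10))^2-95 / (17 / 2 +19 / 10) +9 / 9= 16697 / 325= 51.38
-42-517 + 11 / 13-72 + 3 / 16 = -131033 / 208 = -629.97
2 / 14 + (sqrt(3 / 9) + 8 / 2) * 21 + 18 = 7 * sqrt(3) + 715 / 7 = 114.27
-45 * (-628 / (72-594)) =-1570 / 29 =-54.14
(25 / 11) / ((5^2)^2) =1 / 275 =0.00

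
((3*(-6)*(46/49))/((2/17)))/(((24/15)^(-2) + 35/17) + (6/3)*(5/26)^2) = -1294091136/22735265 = -56.92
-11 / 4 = -2.75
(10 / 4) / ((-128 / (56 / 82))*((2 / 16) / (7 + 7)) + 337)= 245 / 32862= 0.01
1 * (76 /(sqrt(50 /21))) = 38 * sqrt(42) /5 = 49.25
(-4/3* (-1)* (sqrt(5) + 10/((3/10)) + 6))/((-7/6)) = -944/21 - 8* sqrt(5)/7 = -47.51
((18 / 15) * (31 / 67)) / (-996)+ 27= 1501439 / 55610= 27.00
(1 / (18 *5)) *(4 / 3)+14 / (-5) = -376 / 135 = -2.79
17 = 17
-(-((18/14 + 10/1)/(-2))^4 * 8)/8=38950081/38416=1013.90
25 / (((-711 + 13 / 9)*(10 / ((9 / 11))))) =-0.00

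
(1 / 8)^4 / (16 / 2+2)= 1 / 40960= 0.00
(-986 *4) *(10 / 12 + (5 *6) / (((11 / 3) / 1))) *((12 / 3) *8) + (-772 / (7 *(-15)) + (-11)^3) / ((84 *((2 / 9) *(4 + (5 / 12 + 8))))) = -2741311468117 / 2409330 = -1137789.95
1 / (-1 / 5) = -5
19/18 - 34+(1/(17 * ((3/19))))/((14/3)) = -35198/1071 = -32.86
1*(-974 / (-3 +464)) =-974 / 461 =-2.11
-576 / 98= -288 / 49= -5.88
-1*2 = -2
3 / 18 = 0.17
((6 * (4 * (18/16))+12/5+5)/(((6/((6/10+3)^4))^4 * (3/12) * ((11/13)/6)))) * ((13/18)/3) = 144246390.54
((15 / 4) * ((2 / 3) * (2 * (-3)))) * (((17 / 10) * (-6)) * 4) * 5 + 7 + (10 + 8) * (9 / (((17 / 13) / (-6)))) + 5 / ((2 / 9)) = 79771 / 34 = 2346.21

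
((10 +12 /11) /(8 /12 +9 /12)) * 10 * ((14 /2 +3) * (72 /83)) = 10540800 /15521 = 679.13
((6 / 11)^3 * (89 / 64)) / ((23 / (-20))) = -12015 / 61226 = -0.20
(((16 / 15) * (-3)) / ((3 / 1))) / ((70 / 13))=-104 / 525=-0.20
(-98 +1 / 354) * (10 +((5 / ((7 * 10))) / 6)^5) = -1450819049414531 / 1480470276096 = -979.97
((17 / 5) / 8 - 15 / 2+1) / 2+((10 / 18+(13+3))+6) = 14053 / 720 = 19.52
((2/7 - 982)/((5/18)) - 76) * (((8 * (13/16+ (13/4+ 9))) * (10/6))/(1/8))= -105633616/21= -5030172.19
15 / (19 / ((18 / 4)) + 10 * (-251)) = -135 / 22552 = -0.01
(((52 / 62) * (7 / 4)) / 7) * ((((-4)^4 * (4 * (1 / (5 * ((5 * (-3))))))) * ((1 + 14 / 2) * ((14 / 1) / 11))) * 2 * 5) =-1490944 / 5115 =-291.48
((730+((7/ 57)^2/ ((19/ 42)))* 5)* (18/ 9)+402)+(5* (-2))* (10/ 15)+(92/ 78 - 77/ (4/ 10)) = 890428547/ 535002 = 1664.35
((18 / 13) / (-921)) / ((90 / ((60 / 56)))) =-1 / 55874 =-0.00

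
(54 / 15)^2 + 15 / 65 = 13.19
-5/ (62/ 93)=-15/ 2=-7.50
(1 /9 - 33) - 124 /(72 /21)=-1243 /18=-69.06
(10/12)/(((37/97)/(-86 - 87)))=-83905/222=-377.95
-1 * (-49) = 49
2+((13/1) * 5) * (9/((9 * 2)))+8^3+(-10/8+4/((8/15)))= 2211/4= 552.75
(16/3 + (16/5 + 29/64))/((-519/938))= -4046063/249120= -16.24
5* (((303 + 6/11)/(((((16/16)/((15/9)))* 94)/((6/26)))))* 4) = 166950/6721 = 24.84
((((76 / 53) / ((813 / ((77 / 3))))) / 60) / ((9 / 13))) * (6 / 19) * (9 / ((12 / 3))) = 1001 / 1292670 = 0.00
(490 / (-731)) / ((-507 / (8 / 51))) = 3920 / 18901467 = 0.00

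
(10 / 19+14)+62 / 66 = 9697 / 627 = 15.47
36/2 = 18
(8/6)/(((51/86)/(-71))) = -24424/153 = -159.63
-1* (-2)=2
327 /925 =0.35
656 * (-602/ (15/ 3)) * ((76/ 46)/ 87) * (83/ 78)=-622776224/ 390195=-1596.06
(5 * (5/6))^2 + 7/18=71/4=17.75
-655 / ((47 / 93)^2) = -5665095 / 2209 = -2564.55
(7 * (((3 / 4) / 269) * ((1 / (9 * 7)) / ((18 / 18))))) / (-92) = -1 / 296976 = -0.00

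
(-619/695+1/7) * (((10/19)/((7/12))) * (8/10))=-349248/647045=-0.54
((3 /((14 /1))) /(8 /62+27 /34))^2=2499561 /46389721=0.05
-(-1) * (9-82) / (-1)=73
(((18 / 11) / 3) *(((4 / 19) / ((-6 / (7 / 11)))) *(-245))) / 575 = 0.01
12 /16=3 /4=0.75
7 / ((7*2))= 0.50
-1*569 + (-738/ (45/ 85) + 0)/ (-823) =-466893/ 823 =-567.31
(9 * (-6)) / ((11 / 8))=-432 / 11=-39.27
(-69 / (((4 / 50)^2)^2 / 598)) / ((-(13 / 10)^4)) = 774902343750 / 2197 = 352709305.30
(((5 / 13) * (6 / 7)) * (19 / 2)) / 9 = 95 / 273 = 0.35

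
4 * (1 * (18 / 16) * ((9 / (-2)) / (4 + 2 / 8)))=-81 / 17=-4.76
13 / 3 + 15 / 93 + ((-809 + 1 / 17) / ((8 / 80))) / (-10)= 813.44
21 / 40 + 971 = 971.52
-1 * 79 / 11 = -79 / 11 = -7.18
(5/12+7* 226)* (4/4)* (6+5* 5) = 49054.92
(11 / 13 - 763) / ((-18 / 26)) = 9908 / 9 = 1100.89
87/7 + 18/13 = 1257/91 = 13.81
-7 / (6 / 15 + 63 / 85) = -595 / 97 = -6.13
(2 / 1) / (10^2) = 1 / 50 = 0.02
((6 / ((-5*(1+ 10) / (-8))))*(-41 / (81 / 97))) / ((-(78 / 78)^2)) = 63632 / 1485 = 42.85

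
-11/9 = -1.22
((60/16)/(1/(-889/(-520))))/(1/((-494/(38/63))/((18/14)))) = -130683/32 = -4083.84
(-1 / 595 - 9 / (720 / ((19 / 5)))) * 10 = -2341 / 4760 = -0.49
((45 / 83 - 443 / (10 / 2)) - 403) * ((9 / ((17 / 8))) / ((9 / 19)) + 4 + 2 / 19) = -858766846 / 134045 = -6406.56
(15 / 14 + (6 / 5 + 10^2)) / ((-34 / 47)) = -336473 / 2380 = -141.38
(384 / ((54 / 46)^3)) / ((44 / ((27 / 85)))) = 389344 / 227205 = 1.71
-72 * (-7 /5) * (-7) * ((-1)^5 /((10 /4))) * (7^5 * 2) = 237180384 /25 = 9487215.36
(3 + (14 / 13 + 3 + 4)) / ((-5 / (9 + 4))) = -144 / 5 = -28.80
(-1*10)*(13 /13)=-10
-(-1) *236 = 236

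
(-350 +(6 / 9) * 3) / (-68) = 87 / 17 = 5.12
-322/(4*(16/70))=-5635/16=-352.19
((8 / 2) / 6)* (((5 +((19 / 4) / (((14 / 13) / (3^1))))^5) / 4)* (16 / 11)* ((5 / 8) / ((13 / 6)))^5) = 56549846902703315625 / 287911857455366144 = 196.41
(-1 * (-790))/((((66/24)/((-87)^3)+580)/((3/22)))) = 0.19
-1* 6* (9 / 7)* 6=-324 / 7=-46.29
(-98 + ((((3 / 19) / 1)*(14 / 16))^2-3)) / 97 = -2333063 / 2241088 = -1.04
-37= -37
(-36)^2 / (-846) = -72 / 47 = -1.53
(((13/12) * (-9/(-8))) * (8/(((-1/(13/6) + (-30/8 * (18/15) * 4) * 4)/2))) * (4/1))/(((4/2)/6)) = -507/157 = -3.23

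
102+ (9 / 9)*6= 108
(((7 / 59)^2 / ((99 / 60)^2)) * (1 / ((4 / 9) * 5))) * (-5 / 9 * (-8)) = 0.01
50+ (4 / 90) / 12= 13501 / 270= 50.00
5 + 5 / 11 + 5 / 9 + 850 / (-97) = -26435 / 9603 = -2.75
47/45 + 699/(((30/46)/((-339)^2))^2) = 4883505043671046/225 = 21704466860760.20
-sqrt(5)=-2.24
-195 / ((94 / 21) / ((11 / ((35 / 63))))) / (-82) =81081 / 7708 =10.52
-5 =-5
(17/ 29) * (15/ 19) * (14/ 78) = 0.08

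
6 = 6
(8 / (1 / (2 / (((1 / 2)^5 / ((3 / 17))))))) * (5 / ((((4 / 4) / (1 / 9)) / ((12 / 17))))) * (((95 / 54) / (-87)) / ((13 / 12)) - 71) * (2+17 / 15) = -69583366144 / 8825193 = -7884.63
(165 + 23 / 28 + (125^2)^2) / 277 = 6835942143 / 7756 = 881374.70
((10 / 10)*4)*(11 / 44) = 1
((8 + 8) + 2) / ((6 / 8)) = 24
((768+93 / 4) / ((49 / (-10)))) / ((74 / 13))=-205725 / 7252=-28.37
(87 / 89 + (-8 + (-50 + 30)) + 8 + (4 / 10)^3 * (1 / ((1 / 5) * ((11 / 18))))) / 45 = -452759 / 1101375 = -0.41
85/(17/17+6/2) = 85/4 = 21.25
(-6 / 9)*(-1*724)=1448 / 3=482.67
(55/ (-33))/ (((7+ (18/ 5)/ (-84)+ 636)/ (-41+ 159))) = -41300/ 135021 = -0.31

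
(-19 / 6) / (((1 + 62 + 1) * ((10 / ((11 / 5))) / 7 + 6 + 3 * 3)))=-1463 / 462720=-0.00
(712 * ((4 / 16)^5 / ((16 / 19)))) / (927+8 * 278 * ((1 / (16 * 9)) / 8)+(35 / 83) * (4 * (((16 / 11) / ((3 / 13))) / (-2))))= 13894947 / 15542973184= 0.00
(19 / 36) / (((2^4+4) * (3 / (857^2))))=13954531 / 2160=6460.43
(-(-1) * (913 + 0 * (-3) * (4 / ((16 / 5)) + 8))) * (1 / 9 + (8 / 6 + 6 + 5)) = 102256 / 9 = 11361.78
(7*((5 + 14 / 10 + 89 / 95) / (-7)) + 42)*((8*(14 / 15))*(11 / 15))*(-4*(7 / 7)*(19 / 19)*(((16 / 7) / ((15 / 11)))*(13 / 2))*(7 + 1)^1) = -21216825344 / 320625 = -66173.33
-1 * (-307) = 307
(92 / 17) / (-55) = -92 / 935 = -0.10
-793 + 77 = -716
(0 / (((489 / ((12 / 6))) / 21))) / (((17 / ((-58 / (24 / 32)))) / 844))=0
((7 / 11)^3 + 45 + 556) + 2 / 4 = 1601879 / 2662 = 601.76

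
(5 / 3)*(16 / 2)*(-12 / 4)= -40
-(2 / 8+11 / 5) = -49 / 20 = -2.45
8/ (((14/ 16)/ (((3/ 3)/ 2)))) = 32/ 7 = 4.57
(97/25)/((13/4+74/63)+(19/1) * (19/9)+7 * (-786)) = -2716/3820225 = -0.00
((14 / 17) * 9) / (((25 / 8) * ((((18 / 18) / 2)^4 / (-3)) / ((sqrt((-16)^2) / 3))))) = -258048 / 425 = -607.17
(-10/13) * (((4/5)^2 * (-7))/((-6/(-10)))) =224/39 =5.74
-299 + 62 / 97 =-28941 / 97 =-298.36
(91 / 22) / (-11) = -91 / 242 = -0.38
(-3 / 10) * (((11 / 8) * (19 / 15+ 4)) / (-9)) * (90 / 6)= 3.62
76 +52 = 128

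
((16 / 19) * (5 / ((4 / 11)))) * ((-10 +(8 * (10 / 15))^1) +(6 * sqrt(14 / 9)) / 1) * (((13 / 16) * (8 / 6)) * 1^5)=-10010 / 171 +1430 * sqrt(14) / 57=35.33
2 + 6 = 8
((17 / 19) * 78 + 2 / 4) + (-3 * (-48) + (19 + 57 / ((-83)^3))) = 233.29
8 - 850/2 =-417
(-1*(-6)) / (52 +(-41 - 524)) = -2 / 171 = -0.01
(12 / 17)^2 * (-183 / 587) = -26352 / 169643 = -0.16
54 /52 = 27 /26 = 1.04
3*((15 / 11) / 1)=45 / 11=4.09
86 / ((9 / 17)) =1462 / 9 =162.44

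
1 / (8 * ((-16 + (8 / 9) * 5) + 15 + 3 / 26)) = 0.04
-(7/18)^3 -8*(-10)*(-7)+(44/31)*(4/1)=-100227721/180792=-554.38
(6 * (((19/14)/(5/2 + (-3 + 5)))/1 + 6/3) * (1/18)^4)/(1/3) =145/367416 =0.00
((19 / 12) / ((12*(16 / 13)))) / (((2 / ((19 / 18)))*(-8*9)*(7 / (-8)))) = 4693 / 5225472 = 0.00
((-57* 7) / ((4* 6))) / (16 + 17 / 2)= -19 / 28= -0.68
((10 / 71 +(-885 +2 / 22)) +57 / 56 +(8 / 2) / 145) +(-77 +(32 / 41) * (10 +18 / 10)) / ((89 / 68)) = -21648753068203 / 23140936280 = -935.52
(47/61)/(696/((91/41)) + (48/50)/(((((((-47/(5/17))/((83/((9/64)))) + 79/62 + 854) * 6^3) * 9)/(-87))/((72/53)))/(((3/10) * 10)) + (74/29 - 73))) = 809880253122395/329612908596282856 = 0.00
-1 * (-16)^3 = 4096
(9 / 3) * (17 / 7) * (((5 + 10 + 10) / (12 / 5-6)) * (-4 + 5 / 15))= 23375 / 126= 185.52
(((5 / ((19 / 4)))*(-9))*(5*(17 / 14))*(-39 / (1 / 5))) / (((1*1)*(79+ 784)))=1491750 / 114779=13.00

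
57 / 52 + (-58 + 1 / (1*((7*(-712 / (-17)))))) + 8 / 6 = -10800911 / 194376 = -55.57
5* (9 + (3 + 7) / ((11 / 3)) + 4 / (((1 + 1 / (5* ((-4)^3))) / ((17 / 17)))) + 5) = 103.70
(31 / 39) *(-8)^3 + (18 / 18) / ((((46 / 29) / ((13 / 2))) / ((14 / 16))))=-11578871 / 28704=-403.39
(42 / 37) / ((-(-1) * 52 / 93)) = 1953 / 962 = 2.03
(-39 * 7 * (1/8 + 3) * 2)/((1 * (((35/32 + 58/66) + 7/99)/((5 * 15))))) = -405405000/6473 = -62630.16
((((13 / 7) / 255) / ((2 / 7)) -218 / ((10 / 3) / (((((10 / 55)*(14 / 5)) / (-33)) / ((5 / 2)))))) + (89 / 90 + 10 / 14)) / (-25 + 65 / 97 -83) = -3350361473 / 168646487625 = -0.02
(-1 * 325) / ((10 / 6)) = -195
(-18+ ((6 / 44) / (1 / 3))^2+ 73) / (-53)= -26701 / 25652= -1.04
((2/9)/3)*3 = 2/9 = 0.22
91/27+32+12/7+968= 189961/189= 1005.08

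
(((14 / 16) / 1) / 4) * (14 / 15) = 49 / 240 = 0.20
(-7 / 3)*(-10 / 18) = 35 / 27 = 1.30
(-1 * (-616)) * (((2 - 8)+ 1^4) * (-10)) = 30800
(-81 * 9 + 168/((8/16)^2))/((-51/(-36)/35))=-23940/17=-1408.24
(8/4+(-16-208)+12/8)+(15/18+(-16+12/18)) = -235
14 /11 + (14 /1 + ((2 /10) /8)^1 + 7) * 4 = 9391 /110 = 85.37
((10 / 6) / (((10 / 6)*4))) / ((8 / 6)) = 3 / 16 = 0.19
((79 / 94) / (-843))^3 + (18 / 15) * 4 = 11942012633706517 / 2487919299202440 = 4.80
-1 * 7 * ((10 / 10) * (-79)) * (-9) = -4977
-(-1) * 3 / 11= 3 / 11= 0.27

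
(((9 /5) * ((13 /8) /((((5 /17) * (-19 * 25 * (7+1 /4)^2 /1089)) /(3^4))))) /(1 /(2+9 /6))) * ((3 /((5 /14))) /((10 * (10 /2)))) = -25790812047 /1248359375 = -20.66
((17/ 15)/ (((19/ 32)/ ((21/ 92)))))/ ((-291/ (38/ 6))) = -952/ 100395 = -0.01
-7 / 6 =-1.17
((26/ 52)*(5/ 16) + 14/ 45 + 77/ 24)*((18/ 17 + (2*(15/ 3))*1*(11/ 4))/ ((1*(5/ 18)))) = 5139503/ 13600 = 377.90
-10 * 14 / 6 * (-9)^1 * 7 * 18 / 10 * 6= 15876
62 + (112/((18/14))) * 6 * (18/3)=3198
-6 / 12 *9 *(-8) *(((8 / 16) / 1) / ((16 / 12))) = 27 / 2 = 13.50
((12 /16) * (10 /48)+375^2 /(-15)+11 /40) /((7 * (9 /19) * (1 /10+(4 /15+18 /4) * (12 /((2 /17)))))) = -1055507 /181552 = -5.81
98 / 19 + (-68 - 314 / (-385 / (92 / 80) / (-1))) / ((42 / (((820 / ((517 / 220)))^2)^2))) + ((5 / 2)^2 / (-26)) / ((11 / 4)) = -94846489085867615962829 / 3897879423438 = -24332843267.43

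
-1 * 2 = -2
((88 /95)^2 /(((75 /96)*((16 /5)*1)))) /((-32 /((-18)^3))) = 2822688 /45125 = 62.55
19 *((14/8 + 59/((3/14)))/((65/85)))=1073975/156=6884.46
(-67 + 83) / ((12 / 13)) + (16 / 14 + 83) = 2131 / 21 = 101.48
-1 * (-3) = 3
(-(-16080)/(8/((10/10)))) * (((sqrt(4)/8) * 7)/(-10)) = -1407/4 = -351.75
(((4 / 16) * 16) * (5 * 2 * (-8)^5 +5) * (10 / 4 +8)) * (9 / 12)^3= -185791725 / 32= -5805991.41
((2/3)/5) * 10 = 4/3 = 1.33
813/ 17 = 47.82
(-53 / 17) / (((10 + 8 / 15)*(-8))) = 795 / 21488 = 0.04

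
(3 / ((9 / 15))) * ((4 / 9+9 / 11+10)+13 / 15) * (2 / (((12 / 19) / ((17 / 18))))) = 484823 / 2673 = 181.38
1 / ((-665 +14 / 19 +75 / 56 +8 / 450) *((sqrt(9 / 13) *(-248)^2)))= -9975 *sqrt(13) / 1220083439672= -0.00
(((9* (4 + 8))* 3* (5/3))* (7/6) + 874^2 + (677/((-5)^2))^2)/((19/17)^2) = 138221353331/225625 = 612615.42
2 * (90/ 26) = 90/ 13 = 6.92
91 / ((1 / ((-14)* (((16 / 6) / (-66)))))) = 5096 / 99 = 51.47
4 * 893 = 3572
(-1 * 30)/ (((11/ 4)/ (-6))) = 720/ 11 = 65.45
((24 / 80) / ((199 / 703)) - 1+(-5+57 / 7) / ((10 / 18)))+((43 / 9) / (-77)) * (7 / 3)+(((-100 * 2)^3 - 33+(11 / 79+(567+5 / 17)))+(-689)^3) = -1861808351794319573 / 5556273030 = -335082228.99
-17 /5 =-3.40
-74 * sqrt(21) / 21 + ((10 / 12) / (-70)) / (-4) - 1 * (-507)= 490.85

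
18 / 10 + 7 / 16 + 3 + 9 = 1139 / 80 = 14.24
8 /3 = 2.67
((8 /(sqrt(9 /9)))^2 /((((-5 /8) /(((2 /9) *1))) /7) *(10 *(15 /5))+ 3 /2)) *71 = -254464 /591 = -430.57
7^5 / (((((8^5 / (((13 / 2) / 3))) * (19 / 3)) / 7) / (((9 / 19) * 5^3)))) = 1720616625 / 23658496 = 72.73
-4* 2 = -8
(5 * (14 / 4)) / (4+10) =5 / 4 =1.25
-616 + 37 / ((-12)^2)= -88667 / 144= -615.74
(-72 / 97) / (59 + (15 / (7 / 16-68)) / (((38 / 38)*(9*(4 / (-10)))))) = -233496 / 18579089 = -0.01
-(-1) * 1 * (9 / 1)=9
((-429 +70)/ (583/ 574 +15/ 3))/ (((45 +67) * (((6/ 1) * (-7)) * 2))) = 14719/ 2320416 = 0.01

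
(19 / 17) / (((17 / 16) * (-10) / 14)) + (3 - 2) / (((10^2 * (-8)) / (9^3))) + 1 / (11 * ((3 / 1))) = -17957113 / 7629600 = -2.35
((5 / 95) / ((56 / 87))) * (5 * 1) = 435 / 1064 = 0.41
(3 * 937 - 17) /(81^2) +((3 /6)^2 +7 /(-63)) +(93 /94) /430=75188189 /132597810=0.57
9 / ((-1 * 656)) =-9 / 656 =-0.01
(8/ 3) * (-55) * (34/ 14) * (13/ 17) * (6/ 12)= -2860/ 21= -136.19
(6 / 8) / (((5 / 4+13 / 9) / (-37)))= -999 / 97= -10.30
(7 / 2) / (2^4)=7 / 32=0.22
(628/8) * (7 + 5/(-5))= 471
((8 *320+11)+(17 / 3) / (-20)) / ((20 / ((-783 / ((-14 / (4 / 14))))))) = 40257423 / 19600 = 2053.95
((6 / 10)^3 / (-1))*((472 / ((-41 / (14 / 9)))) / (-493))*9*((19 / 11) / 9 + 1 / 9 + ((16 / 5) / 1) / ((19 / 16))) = -558917856 / 2640323125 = -0.21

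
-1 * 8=-8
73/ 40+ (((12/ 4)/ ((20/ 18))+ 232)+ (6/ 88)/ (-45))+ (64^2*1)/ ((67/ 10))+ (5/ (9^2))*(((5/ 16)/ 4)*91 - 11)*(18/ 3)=898294769/ 1061280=846.43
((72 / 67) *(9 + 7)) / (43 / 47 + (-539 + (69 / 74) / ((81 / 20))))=-13522464 / 423002825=-0.03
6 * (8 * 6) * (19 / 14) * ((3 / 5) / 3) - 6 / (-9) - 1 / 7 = 78.70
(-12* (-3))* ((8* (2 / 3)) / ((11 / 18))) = 3456 / 11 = 314.18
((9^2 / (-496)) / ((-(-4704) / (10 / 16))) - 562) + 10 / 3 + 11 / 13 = -557.82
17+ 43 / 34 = 621 / 34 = 18.26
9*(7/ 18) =7/ 2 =3.50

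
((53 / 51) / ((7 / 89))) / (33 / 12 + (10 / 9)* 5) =56604 / 35581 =1.59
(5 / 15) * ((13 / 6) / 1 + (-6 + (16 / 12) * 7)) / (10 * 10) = 11 / 600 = 0.02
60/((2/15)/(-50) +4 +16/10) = 22500/2099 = 10.72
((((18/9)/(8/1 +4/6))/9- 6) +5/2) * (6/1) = -271/13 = -20.85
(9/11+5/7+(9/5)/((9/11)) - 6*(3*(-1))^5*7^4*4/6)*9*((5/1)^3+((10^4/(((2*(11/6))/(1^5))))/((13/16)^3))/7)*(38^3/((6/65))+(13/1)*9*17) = 10686952628524565475525/1002001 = 10665610741430962.12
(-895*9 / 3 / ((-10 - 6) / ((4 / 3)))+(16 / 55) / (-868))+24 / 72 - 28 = 28083007 / 143220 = 196.08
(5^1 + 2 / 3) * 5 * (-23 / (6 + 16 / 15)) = -9775 / 106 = -92.22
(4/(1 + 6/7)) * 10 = 21.54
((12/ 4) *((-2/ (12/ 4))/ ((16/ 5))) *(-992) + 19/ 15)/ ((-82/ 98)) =-456631/ 615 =-742.49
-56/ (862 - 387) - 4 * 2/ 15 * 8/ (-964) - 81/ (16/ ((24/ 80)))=-17937431/ 10989600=-1.63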